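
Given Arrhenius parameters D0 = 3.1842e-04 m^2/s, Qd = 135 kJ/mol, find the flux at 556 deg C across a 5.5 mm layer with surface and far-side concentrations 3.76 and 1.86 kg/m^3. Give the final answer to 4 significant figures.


Step 1: D = D0 * exp(-Qd/(R*T))
T = 556 + 273.15 = 829.15 K
D = 3.1842e-04 * exp(-135e3 / (8.314 * 829.15)) = 9.95378e-13 m^2/s
Step 2: J = D * (C1 - C2) / dx
J = 9.95378e-13 * (3.76 - 1.86) / 5.5e-03
J = 3.439e-10 kg/(m^2*s)


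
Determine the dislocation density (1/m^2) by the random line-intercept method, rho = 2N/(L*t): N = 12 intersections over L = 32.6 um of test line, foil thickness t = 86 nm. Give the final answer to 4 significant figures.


rho = 2N / (L * t)
L = 32.6 um = 3.26e-05 m, t = 86 nm = 8.6e-08 m
rho = 2 * 12 / (3.26e-05 * 8.6e-08)
rho = 8.56e+12 1/m^2


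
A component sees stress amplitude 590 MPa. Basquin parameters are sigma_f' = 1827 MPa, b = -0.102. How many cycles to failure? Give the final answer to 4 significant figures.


sigma_a = sigma_f' * (2*Nf)^b
2*Nf = (sigma_a / sigma_f')^(1/b)
2*Nf = (590 / 1827)^(1/-0.102)
2*Nf = 64955.1
Nf = 32480 cycles


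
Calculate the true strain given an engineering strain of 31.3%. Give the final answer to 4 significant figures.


epsilon_true = ln(1 + epsilon_eng)
epsilon_true = ln(1 + 0.313)
epsilon_true = 0.2723


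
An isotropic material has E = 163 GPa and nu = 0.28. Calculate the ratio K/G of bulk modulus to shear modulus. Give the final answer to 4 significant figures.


G = E / (2*(1+nu))
G = 163 / (2*(1+0.28)) = 63.6719 GPa
K = E / (3*(1-2*nu))
K = 163 / (3*(1-2*0.28)) = 123.485 GPa
K/G = 123.485 / 63.6719 = 1.939


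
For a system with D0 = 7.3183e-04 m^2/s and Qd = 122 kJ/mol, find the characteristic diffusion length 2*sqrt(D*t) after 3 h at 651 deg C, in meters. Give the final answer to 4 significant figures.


Step 1: D = D0 * exp(-Qd/(R*T))
T = 924.15 K
D = 7.3183e-04 * exp(-122e3 / (8.314 * 924.15)) = 9.30035e-11 m^2/s
Step 2: L = 2*sqrt(D*t)
t = 3 h = 10800 s
L = 2*sqrt(9.30035e-11 * 10800) = 2.004e-03 m


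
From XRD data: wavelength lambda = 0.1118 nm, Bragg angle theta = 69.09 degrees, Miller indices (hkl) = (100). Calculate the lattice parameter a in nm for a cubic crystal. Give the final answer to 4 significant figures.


d = lambda / (2*sin(theta))
d = 0.1118 / (2*sin(69.09 deg))
d = 0.059841 nm
a = d * sqrt(h^2+k^2+l^2) = 0.059841 * sqrt(1)
a = 0.05984 nm


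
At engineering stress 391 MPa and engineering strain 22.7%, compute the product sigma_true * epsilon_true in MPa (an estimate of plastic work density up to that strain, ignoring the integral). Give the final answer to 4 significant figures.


sigma_true = sigma_eng * (1 + epsilon_eng)
sigma_true = 391 * (1 + 0.227) = 479.757 MPa
epsilon_true = ln(1 + epsilon_eng)
epsilon_true = ln(1 + 0.227) = 0.204572
sigma_true * epsilon_true = 479.757 * 0.204572 = 98.14 MPa


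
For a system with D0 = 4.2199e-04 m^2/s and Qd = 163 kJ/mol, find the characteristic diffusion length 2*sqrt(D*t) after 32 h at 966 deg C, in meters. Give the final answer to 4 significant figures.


Step 1: D = D0 * exp(-Qd/(R*T))
T = 1239.15 K
D = 4.2199e-04 * exp(-163e3 / (8.314 * 1239.15)) = 5.67566e-11 m^2/s
Step 2: L = 2*sqrt(D*t)
t = 32 h = 115200 s
L = 2*sqrt(5.67566e-11 * 115200) = 5.114e-03 m


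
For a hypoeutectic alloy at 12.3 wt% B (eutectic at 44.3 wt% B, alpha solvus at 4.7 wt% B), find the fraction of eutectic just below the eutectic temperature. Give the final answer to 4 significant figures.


f_primary = (C_e - C0) / (C_e - C_alpha_max)
f_primary = (44.3 - 12.3) / (44.3 - 4.7)
f_primary = 0.808081
f_eutectic = 1 - 0.808081 = 0.1919


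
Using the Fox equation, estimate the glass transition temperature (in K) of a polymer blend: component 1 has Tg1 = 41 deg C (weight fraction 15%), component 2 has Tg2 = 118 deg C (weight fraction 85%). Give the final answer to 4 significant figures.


1/Tg = w1/Tg1 + w2/Tg2 (in Kelvin)
Tg1 = 314.15 K, Tg2 = 391.15 K
1/Tg = 0.15/314.15 + 0.85/391.15
Tg = 377.3 K


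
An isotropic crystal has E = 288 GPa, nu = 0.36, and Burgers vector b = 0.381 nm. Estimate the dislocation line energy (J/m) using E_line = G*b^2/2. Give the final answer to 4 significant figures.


Step 1: G = E / (2*(1+nu))
G = 288 / (2*(1+0.36)) = 105.882 GPa = 1.05882e+11 Pa
Step 2: E_line = G*b^2/2
b = 0.381 nm = 3.81e-10 m
E_line = 0.5 * 1.05882e+11 * (3.81e-10)^2 = 7.685e-09 J/m


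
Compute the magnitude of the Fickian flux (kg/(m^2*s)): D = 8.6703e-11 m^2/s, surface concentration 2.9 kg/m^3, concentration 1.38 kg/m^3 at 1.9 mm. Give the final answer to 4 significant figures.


J = -D * (dC/dx) = D * (C1 - C2) / dx
J = 8.6703e-11 * (2.9 - 1.38) / 1.9e-03
J = 6.936e-08 kg/(m^2*s)


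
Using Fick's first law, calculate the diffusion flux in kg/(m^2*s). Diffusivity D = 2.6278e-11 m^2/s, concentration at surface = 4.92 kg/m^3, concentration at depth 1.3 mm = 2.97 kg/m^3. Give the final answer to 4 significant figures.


J = -D * (dC/dx) = D * (C1 - C2) / dx
J = 2.6278e-11 * (4.92 - 2.97) / 1.3e-03
J = 3.942e-08 kg/(m^2*s)


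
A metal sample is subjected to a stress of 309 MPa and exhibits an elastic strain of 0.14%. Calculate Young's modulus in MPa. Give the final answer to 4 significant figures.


E = sigma / epsilon
epsilon = 0.14% = 1.4e-03
E = 309 / 1.4e-03
E = 220700 MPa


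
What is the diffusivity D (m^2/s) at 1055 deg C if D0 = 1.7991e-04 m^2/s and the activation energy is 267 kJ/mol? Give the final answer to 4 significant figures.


D = D0 * exp(-Qd / (R*T))
T = 1328.15 K
D = 1.7991e-04 * exp(-267e3 / (8.314 * 1328.15))
D = 5.674e-15 m^2/s


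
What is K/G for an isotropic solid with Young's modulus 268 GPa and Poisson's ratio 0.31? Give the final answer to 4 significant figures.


G = E / (2*(1+nu))
G = 268 / (2*(1+0.31)) = 102.29 GPa
K = E / (3*(1-2*nu))
K = 268 / (3*(1-2*0.31)) = 235.088 GPa
K/G = 235.088 / 102.29 = 2.298


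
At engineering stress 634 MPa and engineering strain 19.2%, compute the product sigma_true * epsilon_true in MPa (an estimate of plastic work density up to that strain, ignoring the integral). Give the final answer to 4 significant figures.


sigma_true = sigma_eng * (1 + epsilon_eng)
sigma_true = 634 * (1 + 0.192) = 755.728 MPa
epsilon_true = ln(1 + epsilon_eng)
epsilon_true = ln(1 + 0.192) = 0.175633
sigma_true * epsilon_true = 755.728 * 0.175633 = 132.7 MPa


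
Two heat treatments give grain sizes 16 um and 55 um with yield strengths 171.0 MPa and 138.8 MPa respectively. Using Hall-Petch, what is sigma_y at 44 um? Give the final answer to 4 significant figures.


sigma_y = sigma0 + k / sqrt(d)
1/sqrt(d1) = 1/sqrt(1.6e-05) = 250;  1/sqrt(d2) = 134.84
k = (sigma1 - sigma2) / (1/sqrt(d1) - 1/sqrt(d2)) = (171.0 - 138.8) / (250 - 134.84) = 0.279611 MPa*m^0.5
sigma0 = sigma1 - k/sqrt(d1) = 171.0 - 0.279611*250 = 101.097 MPa
sigma_y(d3) = 101.097 + 0.279611 / sqrt(4.4e-05) = 143.3 MPa


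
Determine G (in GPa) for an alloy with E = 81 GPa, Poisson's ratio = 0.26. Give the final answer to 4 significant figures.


G = E / (2*(1+nu))
G = 81 / (2*(1+0.26))
G = 32.14 GPa


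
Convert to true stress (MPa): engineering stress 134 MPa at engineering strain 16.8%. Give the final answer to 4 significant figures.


sigma_true = sigma_eng * (1 + epsilon_eng)
sigma_true = 134 * (1 + 0.168)
sigma_true = 156.5 MPa


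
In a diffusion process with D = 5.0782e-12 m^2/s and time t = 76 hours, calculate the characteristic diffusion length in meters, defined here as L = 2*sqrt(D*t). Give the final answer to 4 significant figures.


t = 76 hr = 273600 s
Diffusion length = 2*sqrt(D*t)
= 2*sqrt(5.0782e-12 * 273600)
= 2.357e-03 m


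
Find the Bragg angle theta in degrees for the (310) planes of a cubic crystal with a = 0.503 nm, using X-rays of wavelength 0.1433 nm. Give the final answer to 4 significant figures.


d = a / sqrt(h^2+k^2+l^2)
d = 0.503 / sqrt(10) = 0.159063 nm
lambda = 2*d*sin(theta)  =>  sin(theta) = lambda / (2*d)
sin(theta) = 0.1433 / (2 * 0.159063) = 0.450452
theta = 26.77 deg


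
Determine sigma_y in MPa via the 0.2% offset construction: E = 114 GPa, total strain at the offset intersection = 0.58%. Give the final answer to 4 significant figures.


Offset strain = 0.002
Elastic strain at yield = total_strain - offset = 5.8e-03 - 0.002 = 3.8e-03
sigma_y = E * elastic_strain = 114000 * 3.8e-03
sigma_y = 433.2 MPa


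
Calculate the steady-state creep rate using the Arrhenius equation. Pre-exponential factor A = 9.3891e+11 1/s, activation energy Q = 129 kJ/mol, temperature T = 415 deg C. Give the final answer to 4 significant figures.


rate = A * exp(-Q / (R*T))
T = 415 + 273.15 = 688.15 K
rate = 9.3891e+11 * exp(-129e3 / (8.314 * 688.15))
rate = 151.5 1/s


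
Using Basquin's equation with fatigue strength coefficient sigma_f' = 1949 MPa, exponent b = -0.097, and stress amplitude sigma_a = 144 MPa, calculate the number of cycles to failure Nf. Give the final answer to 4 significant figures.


sigma_a = sigma_f' * (2*Nf)^b
2*Nf = (sigma_a / sigma_f')^(1/b)
2*Nf = (144 / 1949)^(1/-0.097)
2*Nf = 4.61771e+11
Nf = 2.309e+11 cycles


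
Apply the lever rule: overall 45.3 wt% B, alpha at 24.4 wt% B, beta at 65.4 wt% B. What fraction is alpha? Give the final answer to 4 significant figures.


f_alpha = (C_beta - C0) / (C_beta - C_alpha)
f_alpha = (65.4 - 45.3) / (65.4 - 24.4)
f_alpha = 0.4902


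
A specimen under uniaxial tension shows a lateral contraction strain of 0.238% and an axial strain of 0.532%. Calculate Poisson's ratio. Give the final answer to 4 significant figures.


nu = -epsilon_lat / epsilon_axial
Lateral strain is contraction (negative), so using magnitudes:
nu = 0.238 / 0.532
nu = 0.4474


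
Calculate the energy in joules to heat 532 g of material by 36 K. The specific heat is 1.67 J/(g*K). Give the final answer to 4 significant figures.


Q = m * cp * dT
Q = 532 * 1.67 * 36
Q = 31980 J


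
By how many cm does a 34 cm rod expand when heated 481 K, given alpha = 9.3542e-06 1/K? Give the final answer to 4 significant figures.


dL = L0 * alpha * dT
dL = 34 * 9.3542e-06 * 481
dL = 0.153 cm


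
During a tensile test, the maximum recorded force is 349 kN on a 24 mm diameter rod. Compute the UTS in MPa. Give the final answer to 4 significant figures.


A0 = pi*(d/2)^2 = pi*(24/2)^2 = 452.389 mm^2
UTS = F_max / A0 = 349*1000 / 452.389
UTS = 771.5 MPa


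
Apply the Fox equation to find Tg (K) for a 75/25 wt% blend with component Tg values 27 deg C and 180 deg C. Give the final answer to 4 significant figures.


1/Tg = w1/Tg1 + w2/Tg2 (in Kelvin)
Tg1 = 300.15 K, Tg2 = 453.15 K
1/Tg = 0.75/300.15 + 0.25/453.15
Tg = 327.8 K


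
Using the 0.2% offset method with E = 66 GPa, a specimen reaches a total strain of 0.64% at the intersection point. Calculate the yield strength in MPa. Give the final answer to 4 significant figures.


Offset strain = 0.002
Elastic strain at yield = total_strain - offset = 6.4e-03 - 0.002 = 4.4e-03
sigma_y = E * elastic_strain = 66000 * 4.4e-03
sigma_y = 290.4 MPa


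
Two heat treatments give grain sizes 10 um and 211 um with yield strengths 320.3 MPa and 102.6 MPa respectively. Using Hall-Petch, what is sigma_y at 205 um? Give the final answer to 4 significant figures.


sigma_y = sigma0 + k / sqrt(d)
1/sqrt(d1) = 1/sqrt(1e-05) = 316.228;  1/sqrt(d2) = 68.8428
k = (sigma1 - sigma2) / (1/sqrt(d1) - 1/sqrt(d2)) = (320.3 - 102.6) / (316.228 - 68.8428) = 0.880005 MPa*m^0.5
sigma0 = sigma1 - k/sqrt(d1) = 320.3 - 0.880005*316.228 = 42.0179 MPa
sigma_y(d3) = 42.0179 + 0.880005 / sqrt(2.05e-04) = 103.5 MPa


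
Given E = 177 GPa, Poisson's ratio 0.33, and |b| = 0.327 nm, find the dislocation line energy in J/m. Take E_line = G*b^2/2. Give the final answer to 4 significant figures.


Step 1: G = E / (2*(1+nu))
G = 177 / (2*(1+0.33)) = 66.5414 GPa = 6.65414e+10 Pa
Step 2: E_line = G*b^2/2
b = 0.327 nm = 3.27e-10 m
E_line = 0.5 * 6.65414e+10 * (3.27e-10)^2 = 3.558e-09 J/m


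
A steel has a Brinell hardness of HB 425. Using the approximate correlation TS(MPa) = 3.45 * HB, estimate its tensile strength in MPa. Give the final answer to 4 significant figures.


TS (MPa) = 3.45 * HB
TS = 3.45 * 425
TS = 1466 MPa


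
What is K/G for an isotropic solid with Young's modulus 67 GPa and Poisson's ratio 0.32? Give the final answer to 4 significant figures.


G = E / (2*(1+nu))
G = 67 / (2*(1+0.32)) = 25.3788 GPa
K = E / (3*(1-2*nu))
K = 67 / (3*(1-2*0.32)) = 62.037 GPa
K/G = 62.037 / 25.3788 = 2.444


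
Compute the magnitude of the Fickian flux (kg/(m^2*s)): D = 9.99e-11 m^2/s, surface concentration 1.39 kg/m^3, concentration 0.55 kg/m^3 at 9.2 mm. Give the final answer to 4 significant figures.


J = -D * (dC/dx) = D * (C1 - C2) / dx
J = 9.99e-11 * (1.39 - 0.55) / 9.2e-03
J = 9.121e-09 kg/(m^2*s)


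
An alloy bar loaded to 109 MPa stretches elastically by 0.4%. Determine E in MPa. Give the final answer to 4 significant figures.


E = sigma / epsilon
epsilon = 0.4% = 4e-03
E = 109 / 4e-03
E = 27250 MPa


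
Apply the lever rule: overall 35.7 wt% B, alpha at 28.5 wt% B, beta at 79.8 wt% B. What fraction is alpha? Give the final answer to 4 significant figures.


f_alpha = (C_beta - C0) / (C_beta - C_alpha)
f_alpha = (79.8 - 35.7) / (79.8 - 28.5)
f_alpha = 0.8596


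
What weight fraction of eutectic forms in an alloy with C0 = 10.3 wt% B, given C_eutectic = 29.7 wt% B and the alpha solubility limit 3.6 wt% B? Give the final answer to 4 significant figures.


f_primary = (C_e - C0) / (C_e - C_alpha_max)
f_primary = (29.7 - 10.3) / (29.7 - 3.6)
f_primary = 0.743295
f_eutectic = 1 - 0.743295 = 0.2567


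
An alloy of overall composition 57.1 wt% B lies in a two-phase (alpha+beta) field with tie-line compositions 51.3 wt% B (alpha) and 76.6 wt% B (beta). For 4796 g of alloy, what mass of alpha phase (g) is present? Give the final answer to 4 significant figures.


f_alpha = (C_beta - C0) / (C_beta - C_alpha)
f_alpha = (76.6 - 57.1) / (76.6 - 51.3) = 0.770751
m_alpha = f_alpha * m_total = 0.770751 * 4796 = 3697 g


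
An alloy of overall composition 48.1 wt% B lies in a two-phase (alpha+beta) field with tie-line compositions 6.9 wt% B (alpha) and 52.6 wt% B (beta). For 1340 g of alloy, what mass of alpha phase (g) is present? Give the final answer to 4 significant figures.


f_alpha = (C_beta - C0) / (C_beta - C_alpha)
f_alpha = (52.6 - 48.1) / (52.6 - 6.9) = 0.0984683
m_alpha = f_alpha * m_total = 0.0984683 * 1340 = 131.9 g


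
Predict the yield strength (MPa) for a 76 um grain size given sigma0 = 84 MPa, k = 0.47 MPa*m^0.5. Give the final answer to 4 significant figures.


sigma_y = sigma0 + k / sqrt(d)
d = 76 um = 7.6e-05 m
sigma_y = 84 + 0.47 / sqrt(7.6e-05)
sigma_y = 137.9 MPa


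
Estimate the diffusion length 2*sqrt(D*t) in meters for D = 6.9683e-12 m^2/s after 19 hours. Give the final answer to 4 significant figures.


t = 19 hr = 68400 s
Diffusion length = 2*sqrt(D*t)
= 2*sqrt(6.9683e-12 * 68400)
= 1.381e-03 m


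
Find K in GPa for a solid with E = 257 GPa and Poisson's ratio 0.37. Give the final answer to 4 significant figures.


K = E / (3*(1-2*nu))
K = 257 / (3*(1-2*0.37))
K = 329.5 GPa


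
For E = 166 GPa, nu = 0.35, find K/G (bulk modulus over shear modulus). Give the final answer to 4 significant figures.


G = E / (2*(1+nu))
G = 166 / (2*(1+0.35)) = 61.4815 GPa
K = E / (3*(1-2*nu))
K = 166 / (3*(1-2*0.35)) = 184.444 GPa
K/G = 184.444 / 61.4815 = 3


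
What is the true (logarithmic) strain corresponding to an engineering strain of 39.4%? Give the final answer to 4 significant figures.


epsilon_true = ln(1 + epsilon_eng)
epsilon_true = ln(1 + 0.394)
epsilon_true = 0.3322


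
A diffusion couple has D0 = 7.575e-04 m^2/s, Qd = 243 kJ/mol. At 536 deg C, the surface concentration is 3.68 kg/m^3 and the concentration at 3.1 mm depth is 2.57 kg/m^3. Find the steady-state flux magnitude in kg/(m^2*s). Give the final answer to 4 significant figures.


Step 1: D = D0 * exp(-Qd/(R*T))
T = 536 + 273.15 = 809.15 K
D = 7.575e-04 * exp(-243e3 / (8.314 * 809.15)) = 1.55583e-19 m^2/s
Step 2: J = D * (C1 - C2) / dx
J = 1.55583e-19 * (3.68 - 2.57) / 3.1e-03
J = 5.571e-17 kg/(m^2*s)


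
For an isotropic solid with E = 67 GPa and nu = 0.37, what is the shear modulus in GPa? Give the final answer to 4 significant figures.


G = E / (2*(1+nu))
G = 67 / (2*(1+0.37))
G = 24.45 GPa


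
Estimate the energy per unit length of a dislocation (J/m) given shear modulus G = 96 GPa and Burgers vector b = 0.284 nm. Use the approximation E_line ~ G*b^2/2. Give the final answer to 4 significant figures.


E = G*b^2/2
b = 0.284 nm = 2.84e-10 m
G = 96 GPa = 9.6e+10 Pa
E = 0.5 * 9.6e+10 * (2.84e-10)^2
E = 3.871e-09 J/m


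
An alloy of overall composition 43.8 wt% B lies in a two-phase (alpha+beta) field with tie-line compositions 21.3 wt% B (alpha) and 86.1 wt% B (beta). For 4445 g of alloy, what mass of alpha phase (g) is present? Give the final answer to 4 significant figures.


f_alpha = (C_beta - C0) / (C_beta - C_alpha)
f_alpha = (86.1 - 43.8) / (86.1 - 21.3) = 0.652778
m_alpha = f_alpha * m_total = 0.652778 * 4445 = 2902 g


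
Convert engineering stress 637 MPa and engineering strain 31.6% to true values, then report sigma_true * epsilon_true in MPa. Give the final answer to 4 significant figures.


sigma_true = sigma_eng * (1 + epsilon_eng)
sigma_true = 637 * (1 + 0.316) = 838.292 MPa
epsilon_true = ln(1 + epsilon_eng)
epsilon_true = ln(1 + 0.316) = 0.274597
sigma_true * epsilon_true = 838.292 * 0.274597 = 230.2 MPa


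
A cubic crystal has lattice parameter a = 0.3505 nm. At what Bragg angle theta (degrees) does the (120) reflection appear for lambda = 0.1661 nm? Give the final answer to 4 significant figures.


d = a / sqrt(h^2+k^2+l^2)
d = 0.3505 / sqrt(5) = 0.156748 nm
lambda = 2*d*sin(theta)  =>  sin(theta) = lambda / (2*d)
sin(theta) = 0.1661 / (2 * 0.156748) = 0.52983
theta = 31.99 deg


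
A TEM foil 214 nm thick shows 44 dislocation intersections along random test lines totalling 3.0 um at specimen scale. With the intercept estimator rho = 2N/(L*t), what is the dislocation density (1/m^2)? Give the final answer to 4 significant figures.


rho = 2N / (L * t)
L = 3.0 um = 3e-06 m, t = 214 nm = 2.14e-07 m
rho = 2 * 44 / (3e-06 * 2.14e-07)
rho = 1.371e+14 1/m^2


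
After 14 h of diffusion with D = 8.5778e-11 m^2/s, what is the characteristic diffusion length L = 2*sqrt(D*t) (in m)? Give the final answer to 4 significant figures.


t = 14 hr = 50400 s
Diffusion length = 2*sqrt(D*t)
= 2*sqrt(8.5778e-11 * 50400)
= 4.158e-03 m


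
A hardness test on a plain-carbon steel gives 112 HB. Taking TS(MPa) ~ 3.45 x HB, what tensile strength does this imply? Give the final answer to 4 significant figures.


TS (MPa) = 3.45 * HB
TS = 3.45 * 112
TS = 386.4 MPa


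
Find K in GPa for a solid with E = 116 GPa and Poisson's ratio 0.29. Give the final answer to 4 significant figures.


K = E / (3*(1-2*nu))
K = 116 / (3*(1-2*0.29))
K = 92.06 GPa


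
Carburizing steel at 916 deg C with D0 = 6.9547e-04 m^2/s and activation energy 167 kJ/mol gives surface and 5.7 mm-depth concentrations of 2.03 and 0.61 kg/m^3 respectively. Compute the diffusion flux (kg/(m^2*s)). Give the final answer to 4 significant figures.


Step 1: D = D0 * exp(-Qd/(R*T))
T = 916 + 273.15 = 1189.15 K
D = 6.9547e-04 * exp(-167e3 / (8.314 * 1189.15)) = 3.20897e-11 m^2/s
Step 2: J = D * (C1 - C2) / dx
J = 3.20897e-11 * (2.03 - 0.61) / 5.7e-03
J = 7.994e-09 kg/(m^2*s)


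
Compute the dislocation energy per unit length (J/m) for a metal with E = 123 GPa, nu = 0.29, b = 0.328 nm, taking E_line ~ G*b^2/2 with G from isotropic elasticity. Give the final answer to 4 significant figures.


Step 1: G = E / (2*(1+nu))
G = 123 / (2*(1+0.29)) = 47.6744 GPa = 4.76744e+10 Pa
Step 2: E_line = G*b^2/2
b = 0.328 nm = 3.28e-10 m
E_line = 0.5 * 4.76744e+10 * (3.28e-10)^2 = 2.565e-09 J/m


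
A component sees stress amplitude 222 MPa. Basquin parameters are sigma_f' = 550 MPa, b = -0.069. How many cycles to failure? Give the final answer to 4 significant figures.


sigma_a = sigma_f' * (2*Nf)^b
2*Nf = (sigma_a / sigma_f')^(1/b)
2*Nf = (222 / 550)^(1/-0.069)
2*Nf = 513199
Nf = 256600 cycles


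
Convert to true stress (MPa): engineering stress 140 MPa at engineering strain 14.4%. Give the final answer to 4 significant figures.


sigma_true = sigma_eng * (1 + epsilon_eng)
sigma_true = 140 * (1 + 0.144)
sigma_true = 160.2 MPa


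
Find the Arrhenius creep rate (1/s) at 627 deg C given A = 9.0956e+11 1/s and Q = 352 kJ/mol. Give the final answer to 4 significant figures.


rate = A * exp(-Q / (R*T))
T = 627 + 273.15 = 900.15 K
rate = 9.0956e+11 * exp(-352e3 / (8.314 * 900.15))
rate = 3.404e-09 1/s


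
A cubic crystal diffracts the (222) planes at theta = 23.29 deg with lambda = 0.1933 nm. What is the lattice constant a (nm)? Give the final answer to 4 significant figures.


d = lambda / (2*sin(theta))
d = 0.1933 / (2*sin(23.29 deg))
d = 0.244445 nm
a = d * sqrt(h^2+k^2+l^2) = 0.244445 * sqrt(12)
a = 0.8468 nm


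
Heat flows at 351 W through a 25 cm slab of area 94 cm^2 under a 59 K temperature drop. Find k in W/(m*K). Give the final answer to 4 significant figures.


k = Q*L / (A*dT)
L = 0.25 m, A = 9.4e-03 m^2
k = 351 * 0.25 / (9.4e-03 * 59)
k = 158.2 W/(m*K)


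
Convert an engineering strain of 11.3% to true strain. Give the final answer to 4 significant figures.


epsilon_true = ln(1 + epsilon_eng)
epsilon_true = ln(1 + 0.113)
epsilon_true = 0.1071


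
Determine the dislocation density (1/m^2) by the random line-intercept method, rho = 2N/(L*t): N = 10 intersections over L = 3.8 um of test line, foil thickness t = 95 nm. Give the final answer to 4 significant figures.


rho = 2N / (L * t)
L = 3.8 um = 3.8e-06 m, t = 95 nm = 9.5e-08 m
rho = 2 * 10 / (3.8e-06 * 9.5e-08)
rho = 5.54e+13 1/m^2


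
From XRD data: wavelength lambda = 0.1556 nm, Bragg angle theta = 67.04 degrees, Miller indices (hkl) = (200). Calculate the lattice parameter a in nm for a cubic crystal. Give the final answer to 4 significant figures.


d = lambda / (2*sin(theta))
d = 0.1556 / (2*sin(67.04 deg))
d = 0.0844938 nm
a = d * sqrt(h^2+k^2+l^2) = 0.0844938 * sqrt(4)
a = 0.169 nm


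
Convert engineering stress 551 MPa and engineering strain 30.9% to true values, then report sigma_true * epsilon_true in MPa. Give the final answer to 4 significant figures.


sigma_true = sigma_eng * (1 + epsilon_eng)
sigma_true = 551 * (1 + 0.309) = 721.259 MPa
epsilon_true = ln(1 + epsilon_eng)
epsilon_true = ln(1 + 0.309) = 0.269263
sigma_true * epsilon_true = 721.259 * 0.269263 = 194.2 MPa


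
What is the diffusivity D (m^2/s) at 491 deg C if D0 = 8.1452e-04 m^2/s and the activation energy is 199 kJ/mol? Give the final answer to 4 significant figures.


D = D0 * exp(-Qd / (R*T))
T = 764.15 K
D = 8.1452e-04 * exp(-199e3 / (8.314 * 764.15))
D = 2.03e-17 m^2/s


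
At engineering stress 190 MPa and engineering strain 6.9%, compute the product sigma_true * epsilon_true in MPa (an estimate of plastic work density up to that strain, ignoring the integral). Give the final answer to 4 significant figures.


sigma_true = sigma_eng * (1 + epsilon_eng)
sigma_true = 190 * (1 + 0.069) = 203.11 MPa
epsilon_true = ln(1 + epsilon_eng)
epsilon_true = ln(1 + 0.069) = 0.0667236
sigma_true * epsilon_true = 203.11 * 0.0667236 = 13.55 MPa


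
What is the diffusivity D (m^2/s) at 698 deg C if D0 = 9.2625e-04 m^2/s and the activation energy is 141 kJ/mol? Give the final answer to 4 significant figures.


D = D0 * exp(-Qd / (R*T))
T = 971.15 K
D = 9.2625e-04 * exp(-141e3 / (8.314 * 971.15))
D = 2.413e-11 m^2/s


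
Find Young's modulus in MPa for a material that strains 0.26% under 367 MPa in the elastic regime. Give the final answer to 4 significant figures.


E = sigma / epsilon
epsilon = 0.26% = 2.6e-03
E = 367 / 2.6e-03
E = 141200 MPa


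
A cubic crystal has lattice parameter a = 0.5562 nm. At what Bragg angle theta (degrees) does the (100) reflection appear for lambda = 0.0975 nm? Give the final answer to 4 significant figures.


d = a / sqrt(h^2+k^2+l^2)
d = 0.5562 / sqrt(1) = 0.5562 nm
lambda = 2*d*sin(theta)  =>  sin(theta) = lambda / (2*d)
sin(theta) = 0.0975 / (2 * 0.5562) = 0.0876483
theta = 5.028 deg


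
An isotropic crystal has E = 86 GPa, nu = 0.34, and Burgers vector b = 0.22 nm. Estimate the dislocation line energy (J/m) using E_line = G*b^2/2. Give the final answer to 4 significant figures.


Step 1: G = E / (2*(1+nu))
G = 86 / (2*(1+0.34)) = 32.0896 GPa = 3.20896e+10 Pa
Step 2: E_line = G*b^2/2
b = 0.22 nm = 2.2e-10 m
E_line = 0.5 * 3.20896e+10 * (2.2e-10)^2 = 7.766e-10 J/m


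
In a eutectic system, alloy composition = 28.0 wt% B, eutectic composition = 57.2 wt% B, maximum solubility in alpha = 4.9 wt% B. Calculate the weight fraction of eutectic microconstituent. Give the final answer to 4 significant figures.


f_primary = (C_e - C0) / (C_e - C_alpha_max)
f_primary = (57.2 - 28.0) / (57.2 - 4.9)
f_primary = 0.558317
f_eutectic = 1 - 0.558317 = 0.4417


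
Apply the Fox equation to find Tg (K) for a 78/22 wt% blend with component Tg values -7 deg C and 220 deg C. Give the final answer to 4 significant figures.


1/Tg = w1/Tg1 + w2/Tg2 (in Kelvin)
Tg1 = 266.15 K, Tg2 = 493.15 K
1/Tg = 0.78/266.15 + 0.22/493.15
Tg = 296.1 K


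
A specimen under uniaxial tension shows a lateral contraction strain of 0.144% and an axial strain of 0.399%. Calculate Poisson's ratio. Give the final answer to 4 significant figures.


nu = -epsilon_lat / epsilon_axial
Lateral strain is contraction (negative), so using magnitudes:
nu = 0.144 / 0.399
nu = 0.3609


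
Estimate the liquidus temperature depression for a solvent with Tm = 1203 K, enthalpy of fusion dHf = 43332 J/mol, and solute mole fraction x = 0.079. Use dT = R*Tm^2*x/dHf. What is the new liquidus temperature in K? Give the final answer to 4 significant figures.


dT = R*Tm^2*x / dHf
dT = 8.314 * 1203^2 * 0.079 / 43332
dT = 21.9361 K
T_new = 1203 - 21.9361 = 1181 K


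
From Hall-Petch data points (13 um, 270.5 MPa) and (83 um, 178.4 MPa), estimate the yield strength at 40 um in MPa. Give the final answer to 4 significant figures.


sigma_y = sigma0 + k / sqrt(d)
1/sqrt(d1) = 1/sqrt(1.3e-05) = 277.35;  1/sqrt(d2) = 109.764
k = (sigma1 - sigma2) / (1/sqrt(d1) - 1/sqrt(d2)) = (270.5 - 178.4) / (277.35 - 109.764) = 0.549569 MPa*m^0.5
sigma0 = sigma1 - k/sqrt(d1) = 270.5 - 0.549569*277.35 = 118.077 MPa
sigma_y(d3) = 118.077 + 0.549569 / sqrt(4e-05) = 205 MPa


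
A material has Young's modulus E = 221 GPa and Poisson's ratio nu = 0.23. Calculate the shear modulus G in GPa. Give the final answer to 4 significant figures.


G = E / (2*(1+nu))
G = 221 / (2*(1+0.23))
G = 89.84 GPa


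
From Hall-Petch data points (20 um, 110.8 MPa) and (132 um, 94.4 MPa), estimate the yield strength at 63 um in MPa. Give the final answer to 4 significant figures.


sigma_y = sigma0 + k / sqrt(d)
1/sqrt(d1) = 1/sqrt(2e-05) = 223.607;  1/sqrt(d2) = 87.0388
k = (sigma1 - sigma2) / (1/sqrt(d1) - 1/sqrt(d2)) = (110.8 - 94.4) / (223.607 - 87.0388) = 0.120087 MPa*m^0.5
sigma0 = sigma1 - k/sqrt(d1) = 110.8 - 0.120087*223.607 = 83.9478 MPa
sigma_y(d3) = 83.9478 + 0.120087 / sqrt(6.3e-05) = 99.08 MPa


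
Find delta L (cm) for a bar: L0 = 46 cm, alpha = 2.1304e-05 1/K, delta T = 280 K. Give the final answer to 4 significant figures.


dL = L0 * alpha * dT
dL = 46 * 2.1304e-05 * 280
dL = 0.2744 cm


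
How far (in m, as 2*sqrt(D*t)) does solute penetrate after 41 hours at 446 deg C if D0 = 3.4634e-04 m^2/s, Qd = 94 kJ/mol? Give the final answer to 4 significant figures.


Step 1: D = D0 * exp(-Qd/(R*T))
T = 719.15 K
D = 3.4634e-04 * exp(-94e3 / (8.314 * 719.15)) = 5.14841e-11 m^2/s
Step 2: L = 2*sqrt(D*t)
t = 41 h = 147600 s
L = 2*sqrt(5.14841e-11 * 147600) = 5.513e-03 m


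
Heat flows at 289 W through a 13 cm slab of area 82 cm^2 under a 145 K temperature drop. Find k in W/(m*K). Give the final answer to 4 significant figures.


k = Q*L / (A*dT)
L = 0.13 m, A = 8.2e-03 m^2
k = 289 * 0.13 / (8.2e-03 * 145)
k = 31.6 W/(m*K)


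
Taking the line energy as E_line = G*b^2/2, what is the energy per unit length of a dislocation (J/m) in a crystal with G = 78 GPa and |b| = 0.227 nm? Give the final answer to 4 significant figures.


E = G*b^2/2
b = 0.227 nm = 2.27e-10 m
G = 78 GPa = 7.8e+10 Pa
E = 0.5 * 7.8e+10 * (2.27e-10)^2
E = 2.01e-09 J/m


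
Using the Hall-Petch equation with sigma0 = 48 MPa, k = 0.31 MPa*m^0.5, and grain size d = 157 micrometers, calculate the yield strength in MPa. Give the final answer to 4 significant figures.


sigma_y = sigma0 + k / sqrt(d)
d = 157 um = 1.57e-04 m
sigma_y = 48 + 0.31 / sqrt(1.57e-04)
sigma_y = 72.74 MPa


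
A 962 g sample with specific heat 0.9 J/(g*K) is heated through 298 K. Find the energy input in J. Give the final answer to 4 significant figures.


Q = m * cp * dT
Q = 962 * 0.9 * 298
Q = 258000 J


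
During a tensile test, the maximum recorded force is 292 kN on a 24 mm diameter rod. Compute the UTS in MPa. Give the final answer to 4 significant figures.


A0 = pi*(d/2)^2 = pi*(24/2)^2 = 452.389 mm^2
UTS = F_max / A0 = 292*1000 / 452.389
UTS = 645.5 MPa


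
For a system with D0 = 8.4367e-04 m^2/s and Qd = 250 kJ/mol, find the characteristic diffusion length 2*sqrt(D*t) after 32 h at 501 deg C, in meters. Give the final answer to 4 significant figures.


Step 1: D = D0 * exp(-Qd/(R*T))
T = 774.15 K
D = 8.4367e-04 * exp(-250e3 / (8.314 * 774.15)) = 1.14072e-20 m^2/s
Step 2: L = 2*sqrt(D*t)
t = 32 h = 115200 s
L = 2*sqrt(1.14072e-20 * 115200) = 7.25e-08 m


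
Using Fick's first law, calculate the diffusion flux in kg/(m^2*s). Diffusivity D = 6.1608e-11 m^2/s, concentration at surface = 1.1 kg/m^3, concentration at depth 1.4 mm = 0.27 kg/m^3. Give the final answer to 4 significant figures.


J = -D * (dC/dx) = D * (C1 - C2) / dx
J = 6.1608e-11 * (1.1 - 0.27) / 1.4e-03
J = 3.652e-08 kg/(m^2*s)


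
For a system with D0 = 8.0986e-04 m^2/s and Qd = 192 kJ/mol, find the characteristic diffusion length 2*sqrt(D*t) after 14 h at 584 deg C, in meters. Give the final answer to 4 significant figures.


Step 1: D = D0 * exp(-Qd/(R*T))
T = 857.15 K
D = 8.0986e-04 * exp(-192e3 / (8.314 * 857.15)) = 1.6126e-15 m^2/s
Step 2: L = 2*sqrt(D*t)
t = 14 h = 50400 s
L = 2*sqrt(1.6126e-15 * 50400) = 1.803e-05 m


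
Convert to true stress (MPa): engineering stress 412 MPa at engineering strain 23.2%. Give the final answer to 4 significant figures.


sigma_true = sigma_eng * (1 + epsilon_eng)
sigma_true = 412 * (1 + 0.232)
sigma_true = 507.6 MPa


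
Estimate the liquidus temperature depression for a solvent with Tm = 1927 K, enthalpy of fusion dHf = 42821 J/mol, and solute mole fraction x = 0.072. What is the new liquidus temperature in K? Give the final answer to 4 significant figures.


dT = R*Tm^2*x / dHf
dT = 8.314 * 1927^2 * 0.072 / 42821
dT = 51.9098 K
T_new = 1927 - 51.9098 = 1875 K


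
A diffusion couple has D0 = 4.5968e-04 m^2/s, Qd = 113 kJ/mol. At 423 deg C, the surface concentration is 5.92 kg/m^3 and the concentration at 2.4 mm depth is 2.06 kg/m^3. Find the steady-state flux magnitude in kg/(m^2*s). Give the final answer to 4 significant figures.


Step 1: D = D0 * exp(-Qd/(R*T))
T = 423 + 273.15 = 696.15 K
D = 4.5968e-04 * exp(-113e3 / (8.314 * 696.15)) = 1.52529e-12 m^2/s
Step 2: J = D * (C1 - C2) / dx
J = 1.52529e-12 * (5.92 - 2.06) / 2.4e-03
J = 2.453e-09 kg/(m^2*s)


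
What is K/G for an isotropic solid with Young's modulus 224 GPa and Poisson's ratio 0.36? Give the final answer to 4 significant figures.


G = E / (2*(1+nu))
G = 224 / (2*(1+0.36)) = 82.3529 GPa
K = E / (3*(1-2*nu))
K = 224 / (3*(1-2*0.36)) = 266.667 GPa
K/G = 266.667 / 82.3529 = 3.238


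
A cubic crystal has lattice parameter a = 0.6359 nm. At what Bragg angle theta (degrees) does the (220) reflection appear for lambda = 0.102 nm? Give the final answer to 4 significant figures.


d = a / sqrt(h^2+k^2+l^2)
d = 0.6359 / sqrt(8) = 0.224825 nm
lambda = 2*d*sin(theta)  =>  sin(theta) = lambda / (2*d)
sin(theta) = 0.102 / (2 * 0.224825) = 0.226844
theta = 13.11 deg


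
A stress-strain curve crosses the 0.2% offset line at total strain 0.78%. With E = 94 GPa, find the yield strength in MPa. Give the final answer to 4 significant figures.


Offset strain = 0.002
Elastic strain at yield = total_strain - offset = 7.8e-03 - 0.002 = 5.8e-03
sigma_y = E * elastic_strain = 94000 * 5.8e-03
sigma_y = 545.2 MPa


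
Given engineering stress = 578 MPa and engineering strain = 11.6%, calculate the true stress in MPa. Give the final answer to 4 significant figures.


sigma_true = sigma_eng * (1 + epsilon_eng)
sigma_true = 578 * (1 + 0.116)
sigma_true = 645 MPa


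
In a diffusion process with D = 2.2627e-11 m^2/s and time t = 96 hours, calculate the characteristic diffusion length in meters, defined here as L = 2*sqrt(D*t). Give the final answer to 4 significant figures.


t = 96 hr = 345600 s
Diffusion length = 2*sqrt(D*t)
= 2*sqrt(2.2627e-11 * 345600)
= 5.593e-03 m


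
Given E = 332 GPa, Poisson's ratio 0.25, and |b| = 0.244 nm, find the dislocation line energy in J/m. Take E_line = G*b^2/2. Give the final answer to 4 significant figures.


Step 1: G = E / (2*(1+nu))
G = 332 / (2*(1+0.25)) = 132.8 GPa = 1.328e+11 Pa
Step 2: E_line = G*b^2/2
b = 0.244 nm = 2.44e-10 m
E_line = 0.5 * 1.328e+11 * (2.44e-10)^2 = 3.953e-09 J/m


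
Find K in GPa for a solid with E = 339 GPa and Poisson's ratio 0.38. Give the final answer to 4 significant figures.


K = E / (3*(1-2*nu))
K = 339 / (3*(1-2*0.38))
K = 470.8 GPa


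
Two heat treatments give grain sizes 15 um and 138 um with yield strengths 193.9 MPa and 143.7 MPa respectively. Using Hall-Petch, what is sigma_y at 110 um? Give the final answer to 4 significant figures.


sigma_y = sigma0 + k / sqrt(d)
1/sqrt(d1) = 1/sqrt(1.5e-05) = 258.199;  1/sqrt(d2) = 85.1257
k = (sigma1 - sigma2) / (1/sqrt(d1) - 1/sqrt(d2)) = (193.9 - 143.7) / (258.199 - 85.1257) = 0.290051 MPa*m^0.5
sigma0 = sigma1 - k/sqrt(d1) = 193.9 - 0.290051*258.199 = 119.009 MPa
sigma_y(d3) = 119.009 + 0.290051 / sqrt(1.1e-04) = 146.7 MPa


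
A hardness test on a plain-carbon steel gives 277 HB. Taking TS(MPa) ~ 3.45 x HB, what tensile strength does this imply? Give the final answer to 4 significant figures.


TS (MPa) = 3.45 * HB
TS = 3.45 * 277
TS = 955.7 MPa


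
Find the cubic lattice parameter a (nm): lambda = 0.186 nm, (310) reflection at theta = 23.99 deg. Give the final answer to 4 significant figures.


d = lambda / (2*sin(theta))
d = 0.186 / (2*sin(23.99 deg))
d = 0.228739 nm
a = d * sqrt(h^2+k^2+l^2) = 0.228739 * sqrt(10)
a = 0.7233 nm


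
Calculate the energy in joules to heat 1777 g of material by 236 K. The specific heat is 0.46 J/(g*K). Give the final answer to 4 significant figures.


Q = m * cp * dT
Q = 1777 * 0.46 * 236
Q = 192900 J


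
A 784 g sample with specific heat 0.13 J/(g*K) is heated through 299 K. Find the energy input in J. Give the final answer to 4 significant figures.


Q = m * cp * dT
Q = 784 * 0.13 * 299
Q = 30470 J


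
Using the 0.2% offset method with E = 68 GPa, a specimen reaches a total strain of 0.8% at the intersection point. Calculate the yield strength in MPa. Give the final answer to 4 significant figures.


Offset strain = 0.002
Elastic strain at yield = total_strain - offset = 8e-03 - 0.002 = 6e-03
sigma_y = E * elastic_strain = 68000 * 6e-03
sigma_y = 408 MPa


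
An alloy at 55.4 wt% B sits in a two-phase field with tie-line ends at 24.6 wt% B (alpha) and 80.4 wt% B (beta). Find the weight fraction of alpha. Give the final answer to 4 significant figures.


f_alpha = (C_beta - C0) / (C_beta - C_alpha)
f_alpha = (80.4 - 55.4) / (80.4 - 24.6)
f_alpha = 0.448


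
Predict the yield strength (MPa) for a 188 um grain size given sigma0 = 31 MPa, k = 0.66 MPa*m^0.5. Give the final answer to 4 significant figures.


sigma_y = sigma0 + k / sqrt(d)
d = 188 um = 1.88e-04 m
sigma_y = 31 + 0.66 / sqrt(1.88e-04)
sigma_y = 79.14 MPa


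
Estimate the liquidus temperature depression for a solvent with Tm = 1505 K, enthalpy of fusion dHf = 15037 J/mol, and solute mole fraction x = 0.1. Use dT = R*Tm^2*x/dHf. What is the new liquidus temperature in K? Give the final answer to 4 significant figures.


dT = R*Tm^2*x / dHf
dT = 8.314 * 1505^2 * 0.1 / 15037
dT = 125.234 K
T_new = 1505 - 125.234 = 1380 K


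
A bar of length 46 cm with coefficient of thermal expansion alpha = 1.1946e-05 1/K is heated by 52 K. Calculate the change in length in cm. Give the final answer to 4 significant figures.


dL = L0 * alpha * dT
dL = 46 * 1.1946e-05 * 52
dL = 0.02857 cm


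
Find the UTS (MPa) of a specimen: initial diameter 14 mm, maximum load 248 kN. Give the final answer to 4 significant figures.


A0 = pi*(d/2)^2 = pi*(14/2)^2 = 153.938 mm^2
UTS = F_max / A0 = 248*1000 / 153.938
UTS = 1611 MPa


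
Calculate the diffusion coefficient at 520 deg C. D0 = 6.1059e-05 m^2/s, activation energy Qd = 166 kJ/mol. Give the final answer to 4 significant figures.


D = D0 * exp(-Qd / (R*T))
T = 793.15 K
D = 6.1059e-05 * exp(-166e3 / (8.314 * 793.15))
D = 7.13e-16 m^2/s


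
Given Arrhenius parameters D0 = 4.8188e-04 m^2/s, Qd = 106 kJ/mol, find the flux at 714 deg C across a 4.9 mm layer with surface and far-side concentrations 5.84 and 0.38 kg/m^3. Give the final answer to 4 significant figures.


Step 1: D = D0 * exp(-Qd/(R*T))
T = 714 + 273.15 = 987.15 K
D = 4.8188e-04 * exp(-106e3 / (8.314 * 987.15)) = 1.18519e-09 m^2/s
Step 2: J = D * (C1 - C2) / dx
J = 1.18519e-09 * (5.84 - 0.38) / 4.9e-03
J = 1.321e-06 kg/(m^2*s)


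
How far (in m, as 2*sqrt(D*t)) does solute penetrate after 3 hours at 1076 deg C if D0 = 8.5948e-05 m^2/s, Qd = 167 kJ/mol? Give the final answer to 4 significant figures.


Step 1: D = D0 * exp(-Qd/(R*T))
T = 1349.15 K
D = 8.5948e-05 * exp(-167e3 / (8.314 * 1349.15)) = 2.93977e-11 m^2/s
Step 2: L = 2*sqrt(D*t)
t = 3 h = 10800 s
L = 2*sqrt(2.93977e-11 * 10800) = 1.127e-03 m


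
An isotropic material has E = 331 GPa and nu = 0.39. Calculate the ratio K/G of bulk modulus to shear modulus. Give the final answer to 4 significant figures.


G = E / (2*(1+nu))
G = 331 / (2*(1+0.39)) = 119.065 GPa
K = E / (3*(1-2*nu))
K = 331 / (3*(1-2*0.39)) = 501.515 GPa
K/G = 501.515 / 119.065 = 4.212


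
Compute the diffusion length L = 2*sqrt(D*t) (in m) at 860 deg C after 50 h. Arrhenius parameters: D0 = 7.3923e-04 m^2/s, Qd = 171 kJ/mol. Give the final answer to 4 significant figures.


Step 1: D = D0 * exp(-Qd/(R*T))
T = 1133.15 K
D = 7.3923e-04 * exp(-171e3 / (8.314 * 1133.15)) = 9.68132e-12 m^2/s
Step 2: L = 2*sqrt(D*t)
t = 50 h = 180000 s
L = 2*sqrt(9.68132e-12 * 180000) = 2.64e-03 m


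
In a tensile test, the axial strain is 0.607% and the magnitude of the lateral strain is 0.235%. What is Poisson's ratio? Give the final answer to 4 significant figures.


nu = -epsilon_lat / epsilon_axial
Lateral strain is contraction (negative), so using magnitudes:
nu = 0.235 / 0.607
nu = 0.3871


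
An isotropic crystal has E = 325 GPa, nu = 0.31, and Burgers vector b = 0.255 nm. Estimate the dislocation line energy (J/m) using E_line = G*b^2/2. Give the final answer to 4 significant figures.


Step 1: G = E / (2*(1+nu))
G = 325 / (2*(1+0.31)) = 124.046 GPa = 1.24046e+11 Pa
Step 2: E_line = G*b^2/2
b = 0.255 nm = 2.55e-10 m
E_line = 0.5 * 1.24046e+11 * (2.55e-10)^2 = 4.033e-09 J/m


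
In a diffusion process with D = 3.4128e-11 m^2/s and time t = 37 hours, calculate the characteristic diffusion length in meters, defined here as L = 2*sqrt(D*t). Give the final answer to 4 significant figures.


t = 37 hr = 133200 s
Diffusion length = 2*sqrt(D*t)
= 2*sqrt(3.4128e-11 * 133200)
= 4.264e-03 m
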